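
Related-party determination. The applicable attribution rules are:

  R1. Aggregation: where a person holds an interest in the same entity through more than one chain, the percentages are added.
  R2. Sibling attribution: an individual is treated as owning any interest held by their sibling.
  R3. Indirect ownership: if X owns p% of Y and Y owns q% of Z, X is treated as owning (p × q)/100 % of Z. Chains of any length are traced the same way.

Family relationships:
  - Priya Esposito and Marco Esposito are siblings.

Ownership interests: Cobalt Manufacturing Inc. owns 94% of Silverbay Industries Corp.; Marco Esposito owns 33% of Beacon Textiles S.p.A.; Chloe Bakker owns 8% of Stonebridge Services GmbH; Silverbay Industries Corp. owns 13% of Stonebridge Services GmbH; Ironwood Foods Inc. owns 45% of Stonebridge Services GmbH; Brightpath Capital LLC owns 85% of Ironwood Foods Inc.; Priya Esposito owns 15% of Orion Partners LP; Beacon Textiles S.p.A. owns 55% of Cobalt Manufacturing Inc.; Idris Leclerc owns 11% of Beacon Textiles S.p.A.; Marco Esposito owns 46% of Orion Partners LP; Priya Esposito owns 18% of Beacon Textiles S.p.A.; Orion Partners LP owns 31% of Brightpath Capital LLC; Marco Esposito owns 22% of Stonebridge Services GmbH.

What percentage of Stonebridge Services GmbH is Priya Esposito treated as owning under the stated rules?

32.660785%

By sibling attribution (R2), Priya Esposito is treated as also owning Marco Esposito's interest in Beacon Textiles S.p.A, giving 18% + 33% = 51%.
By sibling attribution (R2), Priya Esposito is treated as also owning Marco Esposito's interest in Orion Partners LP, giving 15% + 46% = 61%.
By sibling attribution (R2), Priya Esposito is treated as owning Marco Esposito's 22% interest in Stonebridge Services GmbH.
Chain via Beacon Textiles S.p.A. → Cobalt Manufacturing Inc. → Silverbay Industries Corp. (R3): 51% × 55% × 94% × 13% = 3.42771% of Stonebridge Services GmbH.
Chain via Orion Partners LP → Brightpath Capital LLC → Ironwood Foods Inc. (R3): 61% × 31% × 85% × 45% = 7.233075% of Stonebridge Services GmbH.
Direct interest in Stonebridge Services GmbH: 22%.
Aggregating (R1): 3.42771% + 7.233075% + 22% = 32.660785%.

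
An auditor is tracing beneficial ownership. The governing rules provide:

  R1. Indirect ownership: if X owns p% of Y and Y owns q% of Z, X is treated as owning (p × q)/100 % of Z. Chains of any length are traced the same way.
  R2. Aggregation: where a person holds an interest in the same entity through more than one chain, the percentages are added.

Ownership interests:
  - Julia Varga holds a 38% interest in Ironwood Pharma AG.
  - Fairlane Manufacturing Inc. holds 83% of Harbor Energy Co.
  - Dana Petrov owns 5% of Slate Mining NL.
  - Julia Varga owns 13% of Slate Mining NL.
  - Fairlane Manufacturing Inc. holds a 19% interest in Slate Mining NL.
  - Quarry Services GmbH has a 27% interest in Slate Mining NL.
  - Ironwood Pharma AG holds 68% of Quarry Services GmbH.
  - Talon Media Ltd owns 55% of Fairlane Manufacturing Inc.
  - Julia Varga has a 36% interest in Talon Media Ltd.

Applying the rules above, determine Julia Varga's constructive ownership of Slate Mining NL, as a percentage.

23.7388%

Chain via Talon Media Ltd → Fairlane Manufacturing Inc. (R1): 36% × 55% × 19% = 3.762% of Slate Mining NL.
Chain via Ironwood Pharma AG → Quarry Services GmbH (R1): 38% × 68% × 27% = 6.9768% of Slate Mining NL.
Direct interest in Slate Mining NL: 13%.
Aggregating (R2): 3.762% + 6.9768% + 13% = 23.7388%.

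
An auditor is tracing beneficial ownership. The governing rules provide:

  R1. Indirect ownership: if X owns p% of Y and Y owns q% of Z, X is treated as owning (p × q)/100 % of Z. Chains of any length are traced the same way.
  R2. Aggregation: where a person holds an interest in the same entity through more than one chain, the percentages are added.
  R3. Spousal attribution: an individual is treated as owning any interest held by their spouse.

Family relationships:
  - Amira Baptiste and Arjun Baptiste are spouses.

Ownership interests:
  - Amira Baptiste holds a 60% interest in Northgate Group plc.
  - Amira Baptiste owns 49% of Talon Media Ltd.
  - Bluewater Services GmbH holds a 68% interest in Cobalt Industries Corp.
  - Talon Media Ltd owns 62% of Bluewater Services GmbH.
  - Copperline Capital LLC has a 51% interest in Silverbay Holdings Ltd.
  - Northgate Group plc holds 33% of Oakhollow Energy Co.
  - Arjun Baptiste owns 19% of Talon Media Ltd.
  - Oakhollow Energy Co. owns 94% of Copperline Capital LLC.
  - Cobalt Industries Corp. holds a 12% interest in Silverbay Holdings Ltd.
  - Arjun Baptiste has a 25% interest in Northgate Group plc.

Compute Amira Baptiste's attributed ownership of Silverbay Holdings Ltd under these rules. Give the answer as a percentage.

By spousal attribution (R3), Amira Baptiste is treated as also owning Arjun Baptiste's interest in Talon Media Ltd, giving 49% + 19% = 68%.
By spousal attribution (R3), Amira Baptiste is treated as also owning Arjun Baptiste's interest in Northgate Group plc, giving 60% + 25% = 85%.
Chain via Talon Media Ltd → Bluewater Services GmbH → Cobalt Industries Corp. (R1): 68% × 62% × 68% × 12% = 3.440256% of Silverbay Holdings Ltd.
Chain via Northgate Group plc → Oakhollow Energy Co. → Copperline Capital LLC (R1): 85% × 33% × 94% × 51% = 13.44717% of Silverbay Holdings Ltd.
Aggregating (R2): 3.440256% + 13.44717% = 16.887426%.

16.887426%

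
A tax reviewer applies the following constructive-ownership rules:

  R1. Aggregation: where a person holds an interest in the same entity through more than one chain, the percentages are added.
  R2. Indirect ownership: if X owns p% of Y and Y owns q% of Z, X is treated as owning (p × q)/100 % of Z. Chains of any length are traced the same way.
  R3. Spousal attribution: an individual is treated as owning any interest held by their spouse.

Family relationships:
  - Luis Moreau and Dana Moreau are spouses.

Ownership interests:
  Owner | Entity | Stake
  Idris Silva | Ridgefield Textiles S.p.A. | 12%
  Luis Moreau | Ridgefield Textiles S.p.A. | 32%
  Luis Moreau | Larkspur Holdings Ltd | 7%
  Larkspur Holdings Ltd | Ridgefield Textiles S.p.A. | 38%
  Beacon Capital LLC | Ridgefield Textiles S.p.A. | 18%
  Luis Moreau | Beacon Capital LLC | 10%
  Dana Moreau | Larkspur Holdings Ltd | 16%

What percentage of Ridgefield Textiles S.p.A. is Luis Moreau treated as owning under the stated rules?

By spousal attribution (R3), Luis Moreau is treated as also owning Dana Moreau's interest in Larkspur Holdings Ltd, giving 7% + 16% = 23%.
Chain via Beacon Capital LLC (R2): 10% × 18% = 1.8% of Ridgefield Textiles S.p.A.
Chain via Larkspur Holdings Ltd (R2): 23% × 38% = 8.74% of Ridgefield Textiles S.p.A.
Direct interest in Ridgefield Textiles S.p.A: 32%.
Aggregating (R1): 1.8% + 8.74% + 32% = 42.54%.

42.54%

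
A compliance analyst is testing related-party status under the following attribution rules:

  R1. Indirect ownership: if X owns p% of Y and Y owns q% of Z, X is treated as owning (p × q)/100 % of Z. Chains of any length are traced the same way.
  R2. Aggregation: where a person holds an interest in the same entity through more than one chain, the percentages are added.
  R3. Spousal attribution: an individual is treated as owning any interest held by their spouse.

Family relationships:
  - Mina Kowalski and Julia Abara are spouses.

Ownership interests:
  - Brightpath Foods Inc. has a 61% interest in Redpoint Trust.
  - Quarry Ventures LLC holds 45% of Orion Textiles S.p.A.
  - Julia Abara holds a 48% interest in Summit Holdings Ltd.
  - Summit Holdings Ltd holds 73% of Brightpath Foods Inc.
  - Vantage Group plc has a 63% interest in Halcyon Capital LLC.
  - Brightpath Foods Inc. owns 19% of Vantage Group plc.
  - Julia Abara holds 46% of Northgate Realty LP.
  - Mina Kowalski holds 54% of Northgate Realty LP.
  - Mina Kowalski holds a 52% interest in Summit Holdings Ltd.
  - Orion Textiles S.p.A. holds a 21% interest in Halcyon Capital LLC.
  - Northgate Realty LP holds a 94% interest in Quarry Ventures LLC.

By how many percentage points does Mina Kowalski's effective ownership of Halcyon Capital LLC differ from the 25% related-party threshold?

7.3789

By spousal attribution (R3), Mina Kowalski is treated as also owning Julia Abara's interest in Northgate Realty LP, giving 54% + 46% = 100%.
By spousal attribution (R3), Mina Kowalski is treated as also owning Julia Abara's interest in Summit Holdings Ltd, giving 52% + 48% = 100%.
Chain via Northgate Realty LP → Quarry Ventures LLC → Orion Textiles S.p.A. (R1): 100% × 94% × 45% × 21% = 8.883% of Halcyon Capital LLC.
Chain via Summit Holdings Ltd → Brightpath Foods Inc. → Vantage Group plc (R1): 100% × 73% × 19% × 63% = 8.7381% of Halcyon Capital LLC.
Aggregating (R2): 8.883% + 8.7381% = 17.6211%.
17.6211% falls short of the 25% threshold by 7.3789 percentage points.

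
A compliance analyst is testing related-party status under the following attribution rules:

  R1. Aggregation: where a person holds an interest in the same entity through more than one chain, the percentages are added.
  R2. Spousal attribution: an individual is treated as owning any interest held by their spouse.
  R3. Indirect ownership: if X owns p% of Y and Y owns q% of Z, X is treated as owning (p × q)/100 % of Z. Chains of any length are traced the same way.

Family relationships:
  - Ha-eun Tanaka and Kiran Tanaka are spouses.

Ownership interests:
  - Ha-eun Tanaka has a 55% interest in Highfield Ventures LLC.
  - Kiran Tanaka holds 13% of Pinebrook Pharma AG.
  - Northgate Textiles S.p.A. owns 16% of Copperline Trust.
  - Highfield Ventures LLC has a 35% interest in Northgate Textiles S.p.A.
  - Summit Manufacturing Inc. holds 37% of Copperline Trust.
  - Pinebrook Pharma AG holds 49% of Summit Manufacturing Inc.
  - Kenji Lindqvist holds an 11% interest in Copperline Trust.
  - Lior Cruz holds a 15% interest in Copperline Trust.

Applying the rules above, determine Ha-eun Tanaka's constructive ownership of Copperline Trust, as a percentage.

5.4369%

By spousal attribution (R2), Ha-eun Tanaka is treated as owning Kiran Tanaka's 13% interest in Pinebrook Pharma AG.
Chain via Highfield Ventures LLC → Northgate Textiles S.p.A. (R3): 55% × 35% × 16% = 3.08% of Copperline Trust.
Chain via Pinebrook Pharma AG → Summit Manufacturing Inc. (R3): 13% × 49% × 37% = 2.3569% of Copperline Trust.
Aggregating (R1): 3.08% + 2.3569% = 5.4369%.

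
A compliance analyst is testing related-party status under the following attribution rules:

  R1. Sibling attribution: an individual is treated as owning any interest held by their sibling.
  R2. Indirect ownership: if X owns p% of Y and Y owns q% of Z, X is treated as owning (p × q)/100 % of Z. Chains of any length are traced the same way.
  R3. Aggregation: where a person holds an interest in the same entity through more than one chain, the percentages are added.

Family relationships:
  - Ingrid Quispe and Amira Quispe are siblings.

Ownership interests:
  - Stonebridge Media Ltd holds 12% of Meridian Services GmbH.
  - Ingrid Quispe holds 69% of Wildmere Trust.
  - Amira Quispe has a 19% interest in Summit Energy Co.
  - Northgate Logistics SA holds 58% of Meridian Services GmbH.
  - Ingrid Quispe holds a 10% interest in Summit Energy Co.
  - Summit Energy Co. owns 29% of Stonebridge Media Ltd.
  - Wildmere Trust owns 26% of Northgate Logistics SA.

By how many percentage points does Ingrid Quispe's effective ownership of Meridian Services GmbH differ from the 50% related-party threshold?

By sibling attribution (R1), Ingrid Quispe is treated as also owning Amira Quispe's interest in Summit Energy Co, giving 10% + 19% = 29%.
Chain via Summit Energy Co. → Stonebridge Media Ltd (R2): 29% × 29% × 12% = 1.0092% of Meridian Services GmbH.
Chain via Wildmere Trust → Northgate Logistics SA (R2): 69% × 26% × 58% = 10.4052% of Meridian Services GmbH.
Aggregating (R3): 1.0092% + 10.4052% = 11.4144%.
11.4144% falls short of the 50% threshold by 38.5856 percentage points.

38.5856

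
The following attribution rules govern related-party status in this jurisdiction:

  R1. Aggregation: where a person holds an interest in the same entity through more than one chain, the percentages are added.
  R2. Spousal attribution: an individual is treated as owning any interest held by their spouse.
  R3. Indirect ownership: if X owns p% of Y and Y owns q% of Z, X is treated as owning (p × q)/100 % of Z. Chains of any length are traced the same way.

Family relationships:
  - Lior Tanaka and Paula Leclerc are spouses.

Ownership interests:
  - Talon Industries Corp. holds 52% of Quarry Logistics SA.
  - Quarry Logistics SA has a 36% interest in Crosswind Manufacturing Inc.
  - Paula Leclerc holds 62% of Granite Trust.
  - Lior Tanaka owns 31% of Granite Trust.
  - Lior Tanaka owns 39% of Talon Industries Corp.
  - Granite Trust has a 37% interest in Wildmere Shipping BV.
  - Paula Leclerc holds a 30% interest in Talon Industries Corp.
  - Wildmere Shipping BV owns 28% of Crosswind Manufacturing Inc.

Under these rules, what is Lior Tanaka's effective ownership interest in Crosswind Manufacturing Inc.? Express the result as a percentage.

By spousal attribution (R2), Lior Tanaka is treated as also owning Paula Leclerc's interest in Talon Industries Corp, giving 39% + 30% = 69%.
By spousal attribution (R2), Lior Tanaka is treated as also owning Paula Leclerc's interest in Granite Trust, giving 31% + 62% = 93%.
Chain via Talon Industries Corp. → Quarry Logistics SA (R3): 69% × 52% × 36% = 12.9168% of Crosswind Manufacturing Inc.
Chain via Granite Trust → Wildmere Shipping BV (R3): 93% × 37% × 28% = 9.6348% of Crosswind Manufacturing Inc.
Aggregating (R1): 12.9168% + 9.6348% = 22.5516%.

22.5516%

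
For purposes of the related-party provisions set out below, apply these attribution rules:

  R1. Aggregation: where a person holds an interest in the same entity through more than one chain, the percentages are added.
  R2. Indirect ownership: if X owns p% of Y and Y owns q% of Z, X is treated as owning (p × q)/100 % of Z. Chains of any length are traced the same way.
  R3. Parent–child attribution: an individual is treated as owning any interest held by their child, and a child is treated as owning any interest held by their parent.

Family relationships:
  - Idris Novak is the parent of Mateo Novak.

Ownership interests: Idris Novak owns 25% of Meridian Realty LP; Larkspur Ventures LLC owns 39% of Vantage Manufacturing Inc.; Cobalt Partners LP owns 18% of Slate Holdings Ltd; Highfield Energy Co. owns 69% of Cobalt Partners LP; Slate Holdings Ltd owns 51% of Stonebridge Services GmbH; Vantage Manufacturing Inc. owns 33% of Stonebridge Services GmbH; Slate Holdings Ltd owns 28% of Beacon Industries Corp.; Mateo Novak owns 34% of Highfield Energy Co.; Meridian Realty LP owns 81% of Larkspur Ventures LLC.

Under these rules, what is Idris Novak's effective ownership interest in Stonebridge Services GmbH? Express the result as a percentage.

By parent–child attribution (R3), Idris Novak is treated as owning Mateo Novak's 34% interest in Highfield Energy Co.
Chain via Meridian Realty LP → Larkspur Ventures LLC → Vantage Manufacturing Inc. (R2): 25% × 81% × 39% × 33% = 2.606175% of Stonebridge Services GmbH.
Chain via Highfield Energy Co. → Cobalt Partners LP → Slate Holdings Ltd (R2): 34% × 69% × 18% × 51% = 2.153628% of Stonebridge Services GmbH.
Aggregating (R1): 2.606175% + 2.153628% = 4.759803%.

4.759803%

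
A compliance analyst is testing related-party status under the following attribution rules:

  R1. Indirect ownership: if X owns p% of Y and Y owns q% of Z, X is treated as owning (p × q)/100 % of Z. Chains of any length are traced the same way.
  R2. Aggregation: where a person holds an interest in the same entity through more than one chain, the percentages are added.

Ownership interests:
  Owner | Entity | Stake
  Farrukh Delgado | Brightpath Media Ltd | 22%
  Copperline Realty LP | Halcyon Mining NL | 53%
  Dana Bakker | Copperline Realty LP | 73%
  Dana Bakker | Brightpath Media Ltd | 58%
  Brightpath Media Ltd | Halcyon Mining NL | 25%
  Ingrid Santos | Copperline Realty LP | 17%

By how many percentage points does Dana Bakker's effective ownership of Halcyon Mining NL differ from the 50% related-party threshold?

3.19

Chain via Brightpath Media Ltd (R1): 58% × 25% = 14.5% of Halcyon Mining NL.
Chain via Copperline Realty LP (R1): 73% × 53% = 38.69% of Halcyon Mining NL.
Aggregating (R2): 14.5% + 38.69% = 53.19%.
53.19% exceeds the 50% threshold by 3.19 percentage points.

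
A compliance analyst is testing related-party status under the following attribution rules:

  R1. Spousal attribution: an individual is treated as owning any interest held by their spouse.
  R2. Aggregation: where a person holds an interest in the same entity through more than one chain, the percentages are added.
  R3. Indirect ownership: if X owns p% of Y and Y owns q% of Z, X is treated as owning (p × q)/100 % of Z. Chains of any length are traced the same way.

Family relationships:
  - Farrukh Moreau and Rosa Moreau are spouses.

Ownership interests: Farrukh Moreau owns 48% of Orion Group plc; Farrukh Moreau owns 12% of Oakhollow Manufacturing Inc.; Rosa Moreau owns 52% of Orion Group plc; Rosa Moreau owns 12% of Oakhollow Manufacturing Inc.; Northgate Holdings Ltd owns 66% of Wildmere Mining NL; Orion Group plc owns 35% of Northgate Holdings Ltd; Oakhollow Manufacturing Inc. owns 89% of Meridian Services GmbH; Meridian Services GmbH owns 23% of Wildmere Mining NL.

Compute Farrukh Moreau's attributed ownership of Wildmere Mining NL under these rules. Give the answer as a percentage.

28.0128%

By spousal attribution (R1), Farrukh Moreau is treated as also owning Rosa Moreau's interest in Orion Group plc, giving 48% + 52% = 100%.
By spousal attribution (R1), Farrukh Moreau is treated as also owning Rosa Moreau's interest in Oakhollow Manufacturing Inc, giving 12% + 12% = 24%.
Chain via Orion Group plc → Northgate Holdings Ltd (R3): 100% × 35% × 66% = 23.1% of Wildmere Mining NL.
Chain via Oakhollow Manufacturing Inc. → Meridian Services GmbH (R3): 24% × 89% × 23% = 4.9128% of Wildmere Mining NL.
Aggregating (R2): 23.1% + 4.9128% = 28.0128%.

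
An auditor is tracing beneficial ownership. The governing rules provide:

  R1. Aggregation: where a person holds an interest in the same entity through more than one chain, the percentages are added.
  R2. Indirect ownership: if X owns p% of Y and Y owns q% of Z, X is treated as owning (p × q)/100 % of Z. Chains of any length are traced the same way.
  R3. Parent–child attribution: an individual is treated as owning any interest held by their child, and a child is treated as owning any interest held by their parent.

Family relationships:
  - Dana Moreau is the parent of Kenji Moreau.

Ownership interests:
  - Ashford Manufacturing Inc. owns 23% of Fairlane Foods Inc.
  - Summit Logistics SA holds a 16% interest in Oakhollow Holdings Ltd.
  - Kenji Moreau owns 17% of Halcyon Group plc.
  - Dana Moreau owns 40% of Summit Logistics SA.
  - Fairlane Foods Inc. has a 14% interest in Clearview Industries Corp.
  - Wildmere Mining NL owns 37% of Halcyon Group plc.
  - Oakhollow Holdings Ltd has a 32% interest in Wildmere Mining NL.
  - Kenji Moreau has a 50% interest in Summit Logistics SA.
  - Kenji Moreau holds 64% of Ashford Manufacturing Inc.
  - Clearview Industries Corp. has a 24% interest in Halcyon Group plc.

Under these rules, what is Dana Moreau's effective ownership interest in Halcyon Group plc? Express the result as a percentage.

19.199552%

By parent–child attribution (R3), Dana Moreau is treated as also owning Kenji Moreau's interest in Summit Logistics SA, giving 40% + 50% = 90%.
By parent–child attribution (R3), Dana Moreau is treated as owning Kenji Moreau's 64% interest in Ashford Manufacturing Inc.
By parent–child attribution (R3), Dana Moreau is treated as owning Kenji Moreau's 17% interest in Halcyon Group plc.
Chain via Summit Logistics SA → Oakhollow Holdings Ltd → Wildmere Mining NL (R2): 90% × 16% × 32% × 37% = 1.70496% of Halcyon Group plc.
Chain via Ashford Manufacturing Inc. → Fairlane Foods Inc. → Clearview Industries Corp. (R2): 64% × 23% × 14% × 24% = 0.494592% of Halcyon Group plc.
Direct interest in Halcyon Group plc: 17%.
Aggregating (R1): 1.70496% + 0.494592% + 17% = 19.199552%.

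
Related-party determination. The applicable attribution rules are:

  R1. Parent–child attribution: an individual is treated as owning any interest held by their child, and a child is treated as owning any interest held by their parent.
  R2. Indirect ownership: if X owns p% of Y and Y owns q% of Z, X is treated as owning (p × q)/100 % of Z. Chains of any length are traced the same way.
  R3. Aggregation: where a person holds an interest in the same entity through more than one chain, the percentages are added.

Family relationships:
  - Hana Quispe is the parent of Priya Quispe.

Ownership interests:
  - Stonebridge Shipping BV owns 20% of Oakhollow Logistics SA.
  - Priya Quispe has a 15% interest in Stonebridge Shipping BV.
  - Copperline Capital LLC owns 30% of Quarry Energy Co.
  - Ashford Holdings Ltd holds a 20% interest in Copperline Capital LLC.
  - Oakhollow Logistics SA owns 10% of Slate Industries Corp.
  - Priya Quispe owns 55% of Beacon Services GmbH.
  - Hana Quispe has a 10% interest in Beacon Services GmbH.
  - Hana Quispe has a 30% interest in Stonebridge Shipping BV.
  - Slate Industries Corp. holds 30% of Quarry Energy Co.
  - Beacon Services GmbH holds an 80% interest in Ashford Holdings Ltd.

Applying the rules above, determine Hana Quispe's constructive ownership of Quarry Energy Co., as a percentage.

3.39%

By parent–child attribution (R1), Hana Quispe is treated as also owning Priya Quispe's interest in Beacon Services GmbH, giving 10% + 55% = 65%.
By parent–child attribution (R1), Hana Quispe is treated as also owning Priya Quispe's interest in Stonebridge Shipping BV, giving 30% + 15% = 45%.
Chain via Beacon Services GmbH → Ashford Holdings Ltd → Copperline Capital LLC (R2): 65% × 80% × 20% × 30% = 3.12% of Quarry Energy Co.
Chain via Stonebridge Shipping BV → Oakhollow Logistics SA → Slate Industries Corp. (R2): 45% × 20% × 10% × 30% = 0.27% of Quarry Energy Co.
Aggregating (R3): 3.12% + 0.27% = 3.39%.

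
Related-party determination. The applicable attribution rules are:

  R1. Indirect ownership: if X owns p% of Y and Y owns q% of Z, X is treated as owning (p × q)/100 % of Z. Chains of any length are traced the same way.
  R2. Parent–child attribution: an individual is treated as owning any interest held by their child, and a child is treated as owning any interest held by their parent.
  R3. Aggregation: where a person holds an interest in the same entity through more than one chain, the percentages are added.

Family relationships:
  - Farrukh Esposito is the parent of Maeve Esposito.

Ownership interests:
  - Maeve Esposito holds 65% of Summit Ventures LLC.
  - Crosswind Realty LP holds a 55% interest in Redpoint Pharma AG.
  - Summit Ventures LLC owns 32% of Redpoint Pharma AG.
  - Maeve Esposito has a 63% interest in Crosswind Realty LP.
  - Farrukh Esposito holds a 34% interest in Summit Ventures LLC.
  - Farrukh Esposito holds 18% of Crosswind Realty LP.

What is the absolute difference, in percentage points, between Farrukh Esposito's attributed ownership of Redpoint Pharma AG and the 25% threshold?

51.23

By parent–child attribution (R2), Farrukh Esposito is treated as also owning Maeve Esposito's interest in Crosswind Realty LP, giving 18% + 63% = 81%.
By parent–child attribution (R2), Farrukh Esposito is treated as also owning Maeve Esposito's interest in Summit Ventures LLC, giving 34% + 65% = 99%.
Chain via Crosswind Realty LP (R1): 81% × 55% = 44.55% of Redpoint Pharma AG.
Chain via Summit Ventures LLC (R1): 99% × 32% = 31.68% of Redpoint Pharma AG.
Aggregating (R3): 44.55% + 31.68% = 76.23%.
76.23% exceeds the 25% threshold by 51.23 percentage points.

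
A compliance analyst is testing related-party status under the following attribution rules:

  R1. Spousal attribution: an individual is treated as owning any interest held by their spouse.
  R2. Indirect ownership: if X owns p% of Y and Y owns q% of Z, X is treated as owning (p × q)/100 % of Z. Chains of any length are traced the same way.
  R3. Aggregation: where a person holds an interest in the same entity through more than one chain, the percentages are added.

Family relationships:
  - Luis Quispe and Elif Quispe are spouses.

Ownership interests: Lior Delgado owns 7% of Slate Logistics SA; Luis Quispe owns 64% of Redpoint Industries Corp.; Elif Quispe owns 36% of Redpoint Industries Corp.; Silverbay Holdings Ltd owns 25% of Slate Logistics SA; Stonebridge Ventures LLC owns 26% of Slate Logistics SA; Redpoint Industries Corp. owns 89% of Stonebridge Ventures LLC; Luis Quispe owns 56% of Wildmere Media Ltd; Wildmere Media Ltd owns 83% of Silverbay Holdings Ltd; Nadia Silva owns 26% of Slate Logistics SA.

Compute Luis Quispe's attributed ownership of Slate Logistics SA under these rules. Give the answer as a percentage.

34.76%

By spousal attribution (R1), Luis Quispe is treated as also owning Elif Quispe's interest in Redpoint Industries Corp, giving 64% + 36% = 100%.
Chain via Wildmere Media Ltd → Silverbay Holdings Ltd (R2): 56% × 83% × 25% = 11.62% of Slate Logistics SA.
Chain via Redpoint Industries Corp. → Stonebridge Ventures LLC (R2): 100% × 89% × 26% = 23.14% of Slate Logistics SA.
Aggregating (R3): 11.62% + 23.14% = 34.76%.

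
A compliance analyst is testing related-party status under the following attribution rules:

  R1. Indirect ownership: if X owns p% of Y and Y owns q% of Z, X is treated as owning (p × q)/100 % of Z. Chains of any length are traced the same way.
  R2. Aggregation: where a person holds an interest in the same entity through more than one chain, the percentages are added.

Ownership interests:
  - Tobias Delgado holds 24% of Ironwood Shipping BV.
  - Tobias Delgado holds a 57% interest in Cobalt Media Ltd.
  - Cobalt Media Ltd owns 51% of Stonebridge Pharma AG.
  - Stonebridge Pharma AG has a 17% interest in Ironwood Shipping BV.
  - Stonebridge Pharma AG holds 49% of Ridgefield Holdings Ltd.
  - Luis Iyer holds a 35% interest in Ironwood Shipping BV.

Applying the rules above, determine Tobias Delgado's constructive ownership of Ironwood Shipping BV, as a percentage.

28.9419%

Chain via Cobalt Media Ltd → Stonebridge Pharma AG (R1): 57% × 51% × 17% = 4.9419% of Ironwood Shipping BV.
Direct interest in Ironwood Shipping BV: 24%.
Aggregating (R2): 4.9419% + 24% = 28.9419%.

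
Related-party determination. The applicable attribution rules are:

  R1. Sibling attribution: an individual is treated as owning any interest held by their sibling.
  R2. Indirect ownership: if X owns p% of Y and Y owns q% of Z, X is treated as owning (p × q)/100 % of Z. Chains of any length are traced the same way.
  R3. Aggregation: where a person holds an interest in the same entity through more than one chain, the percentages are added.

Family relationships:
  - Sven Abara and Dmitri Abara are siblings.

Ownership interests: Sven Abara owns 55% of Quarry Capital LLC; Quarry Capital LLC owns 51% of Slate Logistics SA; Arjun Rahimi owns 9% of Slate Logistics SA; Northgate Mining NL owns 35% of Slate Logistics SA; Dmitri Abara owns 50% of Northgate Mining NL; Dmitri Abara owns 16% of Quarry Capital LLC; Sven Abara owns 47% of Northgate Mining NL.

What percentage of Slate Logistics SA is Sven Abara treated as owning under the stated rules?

70.16%

By sibling attribution (R1), Sven Abara is treated as also owning Dmitri Abara's interest in Northgate Mining NL, giving 47% + 50% = 97%.
By sibling attribution (R1), Sven Abara is treated as also owning Dmitri Abara's interest in Quarry Capital LLC, giving 55% + 16% = 71%.
Chain via Northgate Mining NL (R2): 97% × 35% = 33.95% of Slate Logistics SA.
Chain via Quarry Capital LLC (R2): 71% × 51% = 36.21% of Slate Logistics SA.
Aggregating (R3): 33.95% + 36.21% = 70.16%.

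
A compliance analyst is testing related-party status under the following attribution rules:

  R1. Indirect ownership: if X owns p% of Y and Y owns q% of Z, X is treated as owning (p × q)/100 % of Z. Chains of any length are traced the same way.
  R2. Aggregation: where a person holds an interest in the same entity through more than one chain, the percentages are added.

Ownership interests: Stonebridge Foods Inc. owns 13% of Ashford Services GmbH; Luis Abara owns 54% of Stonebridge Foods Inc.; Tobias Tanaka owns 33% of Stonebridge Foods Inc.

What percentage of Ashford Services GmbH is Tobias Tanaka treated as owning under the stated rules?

Chain via Stonebridge Foods Inc. (R1): 33% × 13% = 4.29% of Ashford Services GmbH.

4.29%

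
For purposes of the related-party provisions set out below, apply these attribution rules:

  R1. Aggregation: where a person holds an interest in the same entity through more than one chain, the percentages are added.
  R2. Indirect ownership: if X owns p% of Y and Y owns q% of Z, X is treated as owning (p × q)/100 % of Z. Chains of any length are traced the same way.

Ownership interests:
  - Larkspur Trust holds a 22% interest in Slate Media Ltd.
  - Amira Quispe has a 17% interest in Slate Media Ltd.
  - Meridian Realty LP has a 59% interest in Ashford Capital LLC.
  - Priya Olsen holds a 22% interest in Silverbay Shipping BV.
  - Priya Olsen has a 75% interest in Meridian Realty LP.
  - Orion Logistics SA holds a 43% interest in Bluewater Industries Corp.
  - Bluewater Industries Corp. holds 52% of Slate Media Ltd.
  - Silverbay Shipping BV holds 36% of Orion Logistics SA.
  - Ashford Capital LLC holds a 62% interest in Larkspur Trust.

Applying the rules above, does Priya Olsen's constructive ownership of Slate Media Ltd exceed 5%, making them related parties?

Chain via Meridian Realty LP → Ashford Capital LLC → Larkspur Trust (R2): 75% × 59% × 62% × 22% = 6.0357% of Slate Media Ltd.
Chain via Silverbay Shipping BV → Orion Logistics SA → Bluewater Industries Corp. (R2): 22% × 36% × 43% × 52% = 1.770912% of Slate Media Ltd.
Aggregating (R1): 6.0357% + 1.770912% = 7.806612%.
7.806612% exceeds the 5% threshold, so Priya is a related party to Slate Media Ltd.

Yes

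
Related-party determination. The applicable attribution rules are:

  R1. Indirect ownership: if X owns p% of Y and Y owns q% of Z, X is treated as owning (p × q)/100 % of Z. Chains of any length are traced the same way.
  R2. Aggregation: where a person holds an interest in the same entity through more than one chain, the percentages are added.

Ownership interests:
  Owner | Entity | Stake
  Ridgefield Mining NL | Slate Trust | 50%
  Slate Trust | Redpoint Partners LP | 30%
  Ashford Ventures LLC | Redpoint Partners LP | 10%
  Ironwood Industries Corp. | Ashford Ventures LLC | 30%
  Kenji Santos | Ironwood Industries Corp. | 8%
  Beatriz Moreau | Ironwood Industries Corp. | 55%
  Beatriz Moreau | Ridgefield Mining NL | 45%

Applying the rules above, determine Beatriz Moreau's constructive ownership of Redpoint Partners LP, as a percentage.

8.4%

Chain via Ridgefield Mining NL → Slate Trust (R1): 45% × 50% × 30% = 6.75% of Redpoint Partners LP.
Chain via Ironwood Industries Corp. → Ashford Ventures LLC (R1): 55% × 30% × 10% = 1.65% of Redpoint Partners LP.
Aggregating (R2): 6.75% + 1.65% = 8.4%.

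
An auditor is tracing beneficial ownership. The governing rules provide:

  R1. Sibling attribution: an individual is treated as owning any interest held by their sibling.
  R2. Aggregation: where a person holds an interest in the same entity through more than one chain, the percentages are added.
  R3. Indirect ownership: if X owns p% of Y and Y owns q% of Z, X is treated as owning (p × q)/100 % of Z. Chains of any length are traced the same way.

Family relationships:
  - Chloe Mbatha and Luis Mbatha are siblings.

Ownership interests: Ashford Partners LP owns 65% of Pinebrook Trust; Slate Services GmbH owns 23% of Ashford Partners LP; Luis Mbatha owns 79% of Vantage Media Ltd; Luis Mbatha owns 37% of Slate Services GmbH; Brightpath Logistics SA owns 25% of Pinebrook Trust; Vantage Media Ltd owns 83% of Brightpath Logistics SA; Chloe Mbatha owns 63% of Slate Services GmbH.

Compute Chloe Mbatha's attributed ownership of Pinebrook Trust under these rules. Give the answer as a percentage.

By sibling attribution (R1), Chloe Mbatha is treated as also owning Luis Mbatha's interest in Slate Services GmbH, giving 63% + 37% = 100%.
By sibling attribution (R1), Chloe Mbatha is treated as owning Luis Mbatha's 79% interest in Vantage Media Ltd.
Chain via Slate Services GmbH → Ashford Partners LP (R3): 100% × 23% × 65% = 14.95% of Pinebrook Trust.
Chain via Vantage Media Ltd → Brightpath Logistics SA (R3): 79% × 83% × 25% = 16.3925% of Pinebrook Trust.
Aggregating (R2): 14.95% + 16.3925% = 31.3425%.

31.3425%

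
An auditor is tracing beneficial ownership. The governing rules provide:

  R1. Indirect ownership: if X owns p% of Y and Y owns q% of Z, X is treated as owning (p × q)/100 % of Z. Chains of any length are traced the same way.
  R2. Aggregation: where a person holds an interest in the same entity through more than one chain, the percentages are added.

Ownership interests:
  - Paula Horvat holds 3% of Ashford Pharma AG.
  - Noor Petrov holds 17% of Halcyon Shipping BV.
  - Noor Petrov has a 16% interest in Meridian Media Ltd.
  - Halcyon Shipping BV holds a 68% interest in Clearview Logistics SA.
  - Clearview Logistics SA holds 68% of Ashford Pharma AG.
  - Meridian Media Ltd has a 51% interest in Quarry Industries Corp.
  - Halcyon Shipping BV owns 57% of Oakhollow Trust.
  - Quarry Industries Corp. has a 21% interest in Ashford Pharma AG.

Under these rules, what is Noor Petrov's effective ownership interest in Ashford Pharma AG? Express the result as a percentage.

9.5744%

Chain via Halcyon Shipping BV → Clearview Logistics SA (R1): 17% × 68% × 68% = 7.8608% of Ashford Pharma AG.
Chain via Meridian Media Ltd → Quarry Industries Corp. (R1): 16% × 51% × 21% = 1.7136% of Ashford Pharma AG.
Aggregating (R2): 7.8608% + 1.7136% = 9.5744%.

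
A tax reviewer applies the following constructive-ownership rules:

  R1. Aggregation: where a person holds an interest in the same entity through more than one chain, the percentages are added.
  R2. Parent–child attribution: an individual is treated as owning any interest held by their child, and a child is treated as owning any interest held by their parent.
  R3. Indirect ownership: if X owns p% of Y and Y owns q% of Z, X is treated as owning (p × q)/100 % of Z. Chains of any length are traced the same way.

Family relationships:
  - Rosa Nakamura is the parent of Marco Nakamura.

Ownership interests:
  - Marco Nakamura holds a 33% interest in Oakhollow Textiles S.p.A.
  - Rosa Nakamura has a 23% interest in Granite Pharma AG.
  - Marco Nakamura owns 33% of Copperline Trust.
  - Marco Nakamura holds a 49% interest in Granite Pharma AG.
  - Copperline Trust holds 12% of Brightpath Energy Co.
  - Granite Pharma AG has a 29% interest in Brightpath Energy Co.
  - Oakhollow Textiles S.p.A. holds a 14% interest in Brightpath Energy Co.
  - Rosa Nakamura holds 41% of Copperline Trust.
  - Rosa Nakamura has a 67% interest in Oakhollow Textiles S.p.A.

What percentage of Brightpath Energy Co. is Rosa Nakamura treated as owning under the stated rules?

By parent–child attribution (R2), Rosa Nakamura is treated as also owning Marco Nakamura's interest in Granite Pharma AG, giving 23% + 49% = 72%.
By parent–child attribution (R2), Rosa Nakamura is treated as also owning Marco Nakamura's interest in Oakhollow Textiles S.p.A, giving 67% + 33% = 100%.
By parent–child attribution (R2), Rosa Nakamura is treated as also owning Marco Nakamura's interest in Copperline Trust, giving 41% + 33% = 74%.
Chain via Granite Pharma AG (R3): 72% × 29% = 20.88% of Brightpath Energy Co.
Chain via Oakhollow Textiles S.p.A. (R3): 100% × 14% = 14% of Brightpath Energy Co.
Chain via Copperline Trust (R3): 74% × 12% = 8.88% of Brightpath Energy Co.
Aggregating (R1): 20.88% + 14% + 8.88% = 43.76%.

43.76%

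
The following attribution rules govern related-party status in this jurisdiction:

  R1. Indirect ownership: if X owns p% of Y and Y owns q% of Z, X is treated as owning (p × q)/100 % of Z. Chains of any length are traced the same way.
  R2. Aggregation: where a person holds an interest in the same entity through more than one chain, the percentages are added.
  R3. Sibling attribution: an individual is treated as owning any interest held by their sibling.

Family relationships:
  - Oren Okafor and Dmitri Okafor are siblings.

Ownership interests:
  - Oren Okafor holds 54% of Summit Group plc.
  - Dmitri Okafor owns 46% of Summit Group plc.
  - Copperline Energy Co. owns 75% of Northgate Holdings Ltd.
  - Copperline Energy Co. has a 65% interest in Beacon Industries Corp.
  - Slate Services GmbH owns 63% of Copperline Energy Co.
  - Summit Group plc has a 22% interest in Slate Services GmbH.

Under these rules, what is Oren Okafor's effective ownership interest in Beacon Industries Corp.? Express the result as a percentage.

9.009%

By sibling attribution (R3), Oren Okafor is treated as also owning Dmitri Okafor's interest in Summit Group plc, giving 54% + 46% = 100%.
Chain via Summit Group plc → Slate Services GmbH → Copperline Energy Co. (R1): 100% × 22% × 63% × 65% = 9.009% of Beacon Industries Corp.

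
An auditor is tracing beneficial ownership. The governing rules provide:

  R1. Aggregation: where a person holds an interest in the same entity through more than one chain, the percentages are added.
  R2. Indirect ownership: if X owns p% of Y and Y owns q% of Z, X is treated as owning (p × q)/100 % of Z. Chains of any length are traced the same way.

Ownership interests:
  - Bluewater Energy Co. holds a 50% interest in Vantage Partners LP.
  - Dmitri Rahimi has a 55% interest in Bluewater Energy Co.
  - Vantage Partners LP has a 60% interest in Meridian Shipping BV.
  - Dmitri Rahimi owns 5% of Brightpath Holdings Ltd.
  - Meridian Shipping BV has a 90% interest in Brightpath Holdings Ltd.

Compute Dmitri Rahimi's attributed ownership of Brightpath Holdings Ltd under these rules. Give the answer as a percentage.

19.85%

Chain via Bluewater Energy Co. → Vantage Partners LP → Meridian Shipping BV (R2): 55% × 50% × 60% × 90% = 14.85% of Brightpath Holdings Ltd.
Direct interest in Brightpath Holdings Ltd: 5%.
Aggregating (R1): 14.85% + 5% = 19.85%.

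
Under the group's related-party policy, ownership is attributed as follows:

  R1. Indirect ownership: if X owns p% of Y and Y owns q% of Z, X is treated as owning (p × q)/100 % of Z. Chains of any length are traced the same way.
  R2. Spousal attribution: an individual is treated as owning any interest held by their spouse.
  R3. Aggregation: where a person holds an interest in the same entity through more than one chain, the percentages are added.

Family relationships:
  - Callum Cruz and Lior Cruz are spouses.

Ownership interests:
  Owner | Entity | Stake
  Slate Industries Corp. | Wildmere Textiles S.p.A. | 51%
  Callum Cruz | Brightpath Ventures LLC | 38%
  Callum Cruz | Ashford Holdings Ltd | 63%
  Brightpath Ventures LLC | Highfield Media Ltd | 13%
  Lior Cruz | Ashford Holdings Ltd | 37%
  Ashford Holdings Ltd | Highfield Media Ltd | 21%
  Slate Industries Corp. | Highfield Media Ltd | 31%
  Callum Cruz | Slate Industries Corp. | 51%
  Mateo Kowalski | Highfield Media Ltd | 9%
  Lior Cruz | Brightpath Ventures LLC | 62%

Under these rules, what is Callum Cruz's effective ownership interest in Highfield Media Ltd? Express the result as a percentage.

49.81%

By spousal attribution (R2), Callum Cruz is treated as also owning Lior Cruz's interest in Ashford Holdings Ltd, giving 63% + 37% = 100%.
By spousal attribution (R2), Callum Cruz is treated as also owning Lior Cruz's interest in Brightpath Ventures LLC, giving 38% + 62% = 100%.
Chain via Ashford Holdings Ltd (R1): 100% × 21% = 21% of Highfield Media Ltd.
Chain via Brightpath Ventures LLC (R1): 100% × 13% = 13% of Highfield Media Ltd.
Chain via Slate Industries Corp. (R1): 51% × 31% = 15.81% of Highfield Media Ltd.
Aggregating (R3): 21% + 13% + 15.81% = 49.81%.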